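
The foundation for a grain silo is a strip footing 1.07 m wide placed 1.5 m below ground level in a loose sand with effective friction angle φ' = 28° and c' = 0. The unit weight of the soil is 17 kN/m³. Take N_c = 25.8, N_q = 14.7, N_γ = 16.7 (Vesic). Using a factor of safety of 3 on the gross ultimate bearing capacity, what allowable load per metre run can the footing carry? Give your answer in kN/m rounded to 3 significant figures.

q = γ·D_f = 17 × 1.5 = 25.5 kPa.
q·N_q = 25.5 × 14.7 = 374.85 kPa
0.5·γ·B·N_γ = 0.5 × 17 × 1.07 × 16.7 = 151.89 kPa
q_ult = 374.85 + 151.89 = 526.74 kPa.
Gross allowable pressure q_all = 526.74 / 3 = 175.58 kPa.
Allowable wall load = q_all × B = 175.58 × 1.07 = 187.87 kN per metre run.

≈ 188 kN/m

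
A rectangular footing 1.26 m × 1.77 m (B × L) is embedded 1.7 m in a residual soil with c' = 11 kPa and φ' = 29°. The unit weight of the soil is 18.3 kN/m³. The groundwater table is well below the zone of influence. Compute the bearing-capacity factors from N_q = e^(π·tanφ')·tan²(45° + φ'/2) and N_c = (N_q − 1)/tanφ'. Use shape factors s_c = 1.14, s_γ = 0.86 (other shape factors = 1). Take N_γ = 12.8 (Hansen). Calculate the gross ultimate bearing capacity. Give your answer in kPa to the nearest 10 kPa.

tan29° = 0.5543, so N_q = e^(π×0.5543)·tan²(59.5°) = 5.705 × 2.882 = 16.44.
N_c = (16.44 − 1)/tan29° = 27.86.
Effective surcharge at the founding depth q = γ·D_f = 18.3 × 1.7 = 31.11 kPa.
q_ult = c·N_c·s_c + q·N_q + 0.5·γ·B·N_γ·s_γ
     = 11 × 27.86 × 1.14 + 31.11 × 16.443 + 0.5 × 18.3 × 1.26 × 12.8 × 0.86
     = 349.37 + 511.55 + 126.91 = 987.83 kPa.

q_ult ≈ 990 kPa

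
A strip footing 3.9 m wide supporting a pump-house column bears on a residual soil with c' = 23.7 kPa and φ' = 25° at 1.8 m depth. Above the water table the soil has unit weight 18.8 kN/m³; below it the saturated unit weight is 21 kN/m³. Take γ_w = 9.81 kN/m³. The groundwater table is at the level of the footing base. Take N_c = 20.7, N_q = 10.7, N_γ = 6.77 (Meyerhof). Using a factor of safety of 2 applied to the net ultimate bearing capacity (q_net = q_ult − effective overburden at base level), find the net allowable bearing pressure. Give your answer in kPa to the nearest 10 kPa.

q_all(net) ≈ 480 kPa

Overburden at base level: q = 18.8 × 1.8 = 33.84 kPa.
Below the base the soil is submerged, so the ½γBN_γ term uses γ' = 21 − 9.81 = 11.19 kN/m³.
Cohesion term c·N_c = 23.7 × 20.7 = 490.59 kPa; surcharge term q·N_q = 33.84 × 10.7 = 362.09 kPa; self-weight term 0.5·γ·B·N_γ = 0.5 × 11.19 × 3.9 × 6.77 = 147.72 kPa.
q_ult = 490.59 + 362.09 + 147.72 = 1000.4 kPa.
Net ultimate: q_net = 1000.4 − 33.84 = 966.56 kPa.
q_all(net) = 966.56 / 2 = 483.28 kPa.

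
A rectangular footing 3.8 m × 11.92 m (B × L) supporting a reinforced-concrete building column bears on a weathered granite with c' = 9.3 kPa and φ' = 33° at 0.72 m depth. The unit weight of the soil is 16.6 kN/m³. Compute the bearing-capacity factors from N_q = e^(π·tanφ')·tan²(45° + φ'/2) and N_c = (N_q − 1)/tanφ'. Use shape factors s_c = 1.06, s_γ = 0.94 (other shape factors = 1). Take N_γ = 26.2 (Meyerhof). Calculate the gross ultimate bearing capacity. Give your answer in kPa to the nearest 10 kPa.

q_ult ≈ 1470 kPa

tan33° = 0.6494, so N_q = e^(π×0.6494)·tan²(61.5°) = 7.692 × 3.392 = 26.09.
N_c = (26.09 − 1)/tan33° = 38.64.
Overburden at base level: q = 16.6 × 0.72 = 11.952 kPa.
Cohesion term c·N_c·s_c = 9.3 × 38.638 × 1.06 = 380.9 kPa; surcharge term q·N_q = 11.952 × 26.092 = 311.85 kPa; self-weight term 0.5·γ·B·N_γ·s_γ = 0.5 × 16.6 × 3.8 × 26.2 × 0.94 = 776.77 kPa.
q_ult = 380.9 + 311.85 + 776.77 = 1469.5 kPa.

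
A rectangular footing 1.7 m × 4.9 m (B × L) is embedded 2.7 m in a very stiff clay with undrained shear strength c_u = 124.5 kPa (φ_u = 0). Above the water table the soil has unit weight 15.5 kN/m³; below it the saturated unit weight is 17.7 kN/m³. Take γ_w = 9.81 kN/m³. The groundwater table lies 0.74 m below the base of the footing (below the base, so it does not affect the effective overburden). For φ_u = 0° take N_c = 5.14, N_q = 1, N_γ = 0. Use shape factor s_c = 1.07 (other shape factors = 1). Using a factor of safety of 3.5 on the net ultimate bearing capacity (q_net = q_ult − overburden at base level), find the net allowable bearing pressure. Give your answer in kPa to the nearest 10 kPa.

Overburden at base level: q = 15.5 × 2.7 = 41.85 kPa.
Cohesion term c·N_c·s_c = 124.5 × 5.14 × 1.07 = 684.73 kPa; surcharge term q·N_q = 41.85 × 1 = 41.85 kPa.
q_ult = 684.73 + 41.85 = 726.58 kPa.
q_net = 726.58 − 41.85 = 684.73 kPa.
q_all(net) = 684.73 / 3.5 = 195.64 kPa.

q_all(net) ≈ 200 kPa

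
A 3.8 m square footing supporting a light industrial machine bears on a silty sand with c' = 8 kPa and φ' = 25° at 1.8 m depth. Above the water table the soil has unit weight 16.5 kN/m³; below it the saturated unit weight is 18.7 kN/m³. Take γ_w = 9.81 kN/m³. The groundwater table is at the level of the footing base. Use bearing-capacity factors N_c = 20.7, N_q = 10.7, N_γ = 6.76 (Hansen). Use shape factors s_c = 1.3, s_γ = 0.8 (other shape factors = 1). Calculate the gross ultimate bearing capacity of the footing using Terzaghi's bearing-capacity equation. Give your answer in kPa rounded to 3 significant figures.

Effective surcharge at the founding depth q = γ·D_f = 16.5 × 1.8 = 29.7 kPa.
The water table coincides with the base, so in the self-weight term γ → γ' = 8.89 kN/m³.
q_ult = c·N_c·s_c + q·N_q + 0.5·γ·B·N_γ·s_γ
     = 8 × 20.7 × 1.3 + 29.7 × 10.7 + 0.5 × 8.89 × 3.8 × 6.76 × 0.8
     = 215.28 + 317.79 + 91.347 = 624.42 kPa.

q_ult ≈ 624 kPa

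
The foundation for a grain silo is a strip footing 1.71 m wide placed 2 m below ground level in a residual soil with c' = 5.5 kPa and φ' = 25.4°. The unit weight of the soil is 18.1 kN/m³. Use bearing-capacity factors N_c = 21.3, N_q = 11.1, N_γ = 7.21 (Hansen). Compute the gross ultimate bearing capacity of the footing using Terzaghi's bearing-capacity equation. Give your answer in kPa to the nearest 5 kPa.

Effective surcharge at the founding depth q = γ·D_f = 18.1 × 2 = 36.2 kPa.
q_ult = c·N_c + q·N_q + 0.5·γ·B·N_γ
     = 5.5 × 21.3 + 36.2 × 11.1 + 0.5 × 18.1 × 1.71 × 7.21
     = 117.15 + 401.82 + 111.58 = 630.55 kPa.

q_ult ≈ 630 kPa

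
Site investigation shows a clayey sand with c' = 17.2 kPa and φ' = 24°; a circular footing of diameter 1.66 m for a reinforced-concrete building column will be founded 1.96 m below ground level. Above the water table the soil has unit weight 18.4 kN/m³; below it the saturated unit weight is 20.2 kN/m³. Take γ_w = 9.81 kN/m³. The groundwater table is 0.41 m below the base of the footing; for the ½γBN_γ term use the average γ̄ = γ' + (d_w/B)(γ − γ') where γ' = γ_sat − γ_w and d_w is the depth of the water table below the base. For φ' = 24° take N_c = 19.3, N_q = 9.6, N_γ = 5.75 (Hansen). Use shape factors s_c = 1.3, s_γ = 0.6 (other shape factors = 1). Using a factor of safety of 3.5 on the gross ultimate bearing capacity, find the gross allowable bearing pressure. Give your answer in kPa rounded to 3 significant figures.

q_all ≈ 232 kPa

Effective surcharge at the founding depth q = γ·D_f = 18.4 × 1.96 = 36.064 kPa.
With d_w = 0.41 m < B, γ̄ = 10.39 + (0.41/1.66) × (18.4 − 10.39) = 12.368 kN/m³.
q_ult = c·N_c·s_c + q·N_q + 0.5·γ·B·N_γ·s_γ
     = 17.2 × 19.3 × 1.3 + 36.064 × 9.6 + 0.5 × 12.368 × 1.66 × 5.75 × 0.6
     = 431.55 + 346.21 + 35.417 = 813.18 kPa.
q_all = 813.18 / 3.5 = 232.34 kPa.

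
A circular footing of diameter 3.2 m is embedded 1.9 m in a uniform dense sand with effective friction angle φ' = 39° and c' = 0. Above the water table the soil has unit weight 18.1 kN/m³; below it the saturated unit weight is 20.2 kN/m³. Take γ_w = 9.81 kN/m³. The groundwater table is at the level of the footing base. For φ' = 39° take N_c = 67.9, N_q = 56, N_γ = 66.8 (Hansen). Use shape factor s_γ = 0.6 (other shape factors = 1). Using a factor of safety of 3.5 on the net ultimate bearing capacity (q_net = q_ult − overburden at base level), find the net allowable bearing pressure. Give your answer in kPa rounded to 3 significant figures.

Overburden at base level: q = 18.1 × 1.9 = 34.39 kPa.
Below the base the soil is submerged, so the ½γBN_γ term uses γ' = 20.2 − 9.81 = 10.39 kN/m³.
Surcharge term q·N_q = 34.39 × 56 = 1925.8 kPa; self-weight term 0.5·γ·B·N_γ·s_γ = 0.5 × 10.39 × 3.2 × 66.8 × 0.6 = 666.29 kPa.
q_ult = 1925.8 + 666.29 = 2592.1 kPa.
q_net = 2592.1 − 34.39 = 2557.7 kPa.
q_all(net) = 2557.7 / 3.5 = 730.78 kPa.

q_all(net) ≈ 731 kPa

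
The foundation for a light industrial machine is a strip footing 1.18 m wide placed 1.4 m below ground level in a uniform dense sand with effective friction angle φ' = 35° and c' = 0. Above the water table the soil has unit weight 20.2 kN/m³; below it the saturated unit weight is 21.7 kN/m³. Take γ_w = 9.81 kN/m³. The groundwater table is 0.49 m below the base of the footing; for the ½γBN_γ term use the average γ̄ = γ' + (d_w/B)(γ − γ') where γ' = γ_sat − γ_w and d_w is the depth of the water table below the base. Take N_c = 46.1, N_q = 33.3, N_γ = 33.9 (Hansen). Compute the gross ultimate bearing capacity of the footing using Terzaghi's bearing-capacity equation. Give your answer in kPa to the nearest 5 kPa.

q = γ·D_f = 20.2 × 1.4 = 28.28 kPa.
γ' = 11.89 kN/m³; averaging over the depth B below the base, γ̄ = γ' + (d_w/B)(γ − γ') = 15.341 kN/m³.
q·N_q = 28.28 × 33.3 = 941.72 kPa
0.5·γ·B·N_γ = 0.5 × 15.341 × 1.18 × 33.9 = 306.83 kPa
q_ult = 941.72 + 306.83 = 1248.6 kPa.

q_ult ≈ 1250 kPa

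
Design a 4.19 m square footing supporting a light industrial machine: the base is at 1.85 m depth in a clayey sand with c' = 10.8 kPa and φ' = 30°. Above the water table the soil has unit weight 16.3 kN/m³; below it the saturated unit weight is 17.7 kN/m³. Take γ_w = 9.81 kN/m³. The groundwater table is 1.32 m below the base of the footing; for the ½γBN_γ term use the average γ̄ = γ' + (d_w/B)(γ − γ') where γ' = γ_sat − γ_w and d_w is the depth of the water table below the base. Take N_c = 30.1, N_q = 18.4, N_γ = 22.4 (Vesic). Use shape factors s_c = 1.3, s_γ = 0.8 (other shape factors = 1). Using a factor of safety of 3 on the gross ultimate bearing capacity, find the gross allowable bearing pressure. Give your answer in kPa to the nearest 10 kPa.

q_all ≈ 460 kPa

Overburden at base level: q = 16.3 × 1.85 = 30.155 kPa.
The water table is 1.32 m below the base (< B = 4.19 m), so the ½γBN_γ term uses γ̄ = γ' + (d_w/B)(γ − γ') = 7.89 + (1.32/4.19)(16.3 − 7.89) = 10.539 kN/m³.
Cohesion term c·N_c·s_c = 10.8 × 30.1 × 1.3 = 422.6 kPa; surcharge term q·N_q = 30.155 × 18.4 = 554.85 kPa; self-weight term 0.5·γ·B·N_γ·s_γ = 0.5 × 10.539 × 4.19 × 22.4 × 0.8 = 395.68 kPa.
q_ult = 422.6 + 554.85 + 395.68 = 1373.1 kPa.
q_all = 1373.1 / 3 = 457.71 kPa.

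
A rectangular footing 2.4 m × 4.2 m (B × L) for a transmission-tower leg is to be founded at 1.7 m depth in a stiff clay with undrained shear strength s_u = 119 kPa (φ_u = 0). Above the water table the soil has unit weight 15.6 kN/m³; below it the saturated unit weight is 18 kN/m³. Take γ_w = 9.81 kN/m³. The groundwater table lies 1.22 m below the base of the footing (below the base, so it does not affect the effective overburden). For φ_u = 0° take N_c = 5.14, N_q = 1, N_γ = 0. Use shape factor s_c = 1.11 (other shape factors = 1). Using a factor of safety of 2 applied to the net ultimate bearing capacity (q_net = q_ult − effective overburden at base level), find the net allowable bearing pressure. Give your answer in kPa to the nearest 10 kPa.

q_all(net) ≈ 340 kPa

Overburden at base level: q = 15.6 × 1.7 = 26.52 kPa.
Cohesion term c·N_c·s_c = 119 × 5.14 × 1.11 = 678.94 kPa; surcharge term q·N_q = 26.52 × 1 = 26.52 kPa.
q_ult = 678.94 + 26.52 = 705.46 kPa.
Net ultimate: q_net = 705.46 − 26.52 = 678.94 kPa.
q_all(net) = 678.94 / 2 = 339.47 kPa.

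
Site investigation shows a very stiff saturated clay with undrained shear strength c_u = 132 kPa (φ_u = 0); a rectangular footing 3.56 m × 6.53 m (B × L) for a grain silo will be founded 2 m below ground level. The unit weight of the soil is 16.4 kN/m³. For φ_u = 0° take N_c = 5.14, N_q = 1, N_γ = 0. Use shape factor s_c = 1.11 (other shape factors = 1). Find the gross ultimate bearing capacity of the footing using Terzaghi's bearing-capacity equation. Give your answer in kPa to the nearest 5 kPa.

Effective surcharge at the founding depth q = γ·D_f = 16.4 × 2 = 32.8 kPa.
q_ult = c·N_c·s_c + q·N_q
     = 132 × 5.14 × 1.11 + 32.8 × 1
     = 753.11 + 32.8 = 785.91 kPa.

q_ult ≈ 785 kPa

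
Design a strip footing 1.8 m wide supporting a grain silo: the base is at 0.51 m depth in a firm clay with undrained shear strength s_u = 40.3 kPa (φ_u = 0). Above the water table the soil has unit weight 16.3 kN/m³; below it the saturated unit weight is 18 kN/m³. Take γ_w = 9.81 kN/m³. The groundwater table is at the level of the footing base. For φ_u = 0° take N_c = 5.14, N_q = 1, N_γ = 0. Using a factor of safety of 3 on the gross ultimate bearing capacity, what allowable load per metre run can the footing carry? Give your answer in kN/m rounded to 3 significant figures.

Overburden at base level: q = 16.3 × 0.51 = 8.313 kPa.
Cohesion term c·N_c = 40.3 × 5.14 = 207.14 kPa; surcharge term q·N_q = 8.313 × 1 = 8.313 kPa.
q_ult = 207.14 + 8.313 = 215.45 kPa.
Gross allowable pressure q_all = 215.45 / 3 = 71.818 kPa.
Allowable wall load = q_all × B = 71.818 × 1.8 = 129.27 kN per metre run.

≈ 129 kN/m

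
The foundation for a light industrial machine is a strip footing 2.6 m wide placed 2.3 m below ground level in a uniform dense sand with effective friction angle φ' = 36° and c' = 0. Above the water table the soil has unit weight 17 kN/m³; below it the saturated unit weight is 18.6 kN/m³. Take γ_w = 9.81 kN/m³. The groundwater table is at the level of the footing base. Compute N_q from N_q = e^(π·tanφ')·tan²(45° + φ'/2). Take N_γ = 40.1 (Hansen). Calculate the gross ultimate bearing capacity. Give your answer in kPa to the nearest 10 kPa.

q_ult ≈ 1930 kPa

tan36° = 0.7265, so N_q = e^(π×0.7265)·tan²(63°) = 9.801 × 3.852 = 37.75.
Overburden at base level: q = 17 × 2.3 = 39.1 kPa.
Below the base the soil is submerged, so the ½γBN_γ term uses γ' = 18.6 − 9.81 = 8.79 kN/m³.
Surcharge term q·N_q = 39.1 × 37.752 = 1476.1 kPa; self-weight term 0.5·γ·B·N_γ = 0.5 × 8.79 × 2.6 × 40.1 = 458.22 kPa.
q_ult = 1476.1 + 458.22 = 1934.3 kPa.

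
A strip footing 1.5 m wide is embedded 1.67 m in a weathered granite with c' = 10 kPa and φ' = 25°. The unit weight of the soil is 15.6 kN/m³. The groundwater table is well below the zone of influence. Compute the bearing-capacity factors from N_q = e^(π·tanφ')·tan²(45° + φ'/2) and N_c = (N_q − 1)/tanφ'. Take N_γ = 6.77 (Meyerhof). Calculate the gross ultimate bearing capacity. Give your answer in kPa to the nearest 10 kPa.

tan25° = 0.4663, so N_q = e^(π×0.4663)·tan²(57.5°) = 4.327 × 2.464 = 10.66.
N_c = (10.66 − 1)/tan25° = 20.72.
q = γ·D_f = 15.6 × 1.67 = 26.052 kPa.
c·N_c = 10 × 20.721 = 207.21 kPa
q·N_q = 26.052 × 10.662 = 277.77 kPa
0.5·γ·B·N_γ = 0.5 × 15.6 × 1.5 × 6.77 = 79.209 kPa
q_ult = 207.21 + 277.77 + 79.209 = 564.18 kPa.

q_ult ≈ 560 kPa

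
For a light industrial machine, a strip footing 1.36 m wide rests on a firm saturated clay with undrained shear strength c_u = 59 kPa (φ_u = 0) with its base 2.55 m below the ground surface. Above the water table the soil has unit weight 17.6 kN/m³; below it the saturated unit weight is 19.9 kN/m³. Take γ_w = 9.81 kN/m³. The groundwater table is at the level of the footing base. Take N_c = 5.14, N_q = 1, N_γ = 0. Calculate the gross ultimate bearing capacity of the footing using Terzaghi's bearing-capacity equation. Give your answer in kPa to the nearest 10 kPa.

Effective surcharge at the founding depth q = γ·D_f = 17.6 × 2.55 = 44.88 kPa.
q_ult = c·N_c + q·N_q
     = 59 × 5.14 + 44.88 × 1
     = 303.26 + 44.88 = 348.14 kPa.

q_ult ≈ 350 kPa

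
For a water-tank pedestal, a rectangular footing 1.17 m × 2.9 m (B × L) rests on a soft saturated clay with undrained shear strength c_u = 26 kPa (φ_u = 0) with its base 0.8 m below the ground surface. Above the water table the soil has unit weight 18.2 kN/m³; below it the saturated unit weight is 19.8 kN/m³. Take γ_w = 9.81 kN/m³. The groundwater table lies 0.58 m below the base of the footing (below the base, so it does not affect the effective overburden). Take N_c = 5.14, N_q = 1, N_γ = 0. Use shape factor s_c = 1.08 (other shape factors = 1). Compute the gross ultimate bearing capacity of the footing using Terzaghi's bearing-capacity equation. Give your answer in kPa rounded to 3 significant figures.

q_ult ≈ 159 kPa

q = γ·D_f = 18.2 × 0.8 = 14.56 kPa.
c·N_c·s_c = 26 × 5.14 × 1.08 = 144.33 kPa
q·N_q = 14.56 × 1 = 14.56 kPa
q_ult = 144.33 + 14.56 = 158.89 kPa.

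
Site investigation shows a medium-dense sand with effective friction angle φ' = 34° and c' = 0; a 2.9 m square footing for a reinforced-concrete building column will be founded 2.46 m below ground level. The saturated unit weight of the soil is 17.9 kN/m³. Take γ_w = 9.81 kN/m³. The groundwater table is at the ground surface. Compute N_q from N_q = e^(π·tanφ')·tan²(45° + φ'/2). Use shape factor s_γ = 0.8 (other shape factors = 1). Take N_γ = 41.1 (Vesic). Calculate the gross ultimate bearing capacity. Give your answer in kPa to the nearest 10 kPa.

tan34° = 0.6745, so N_q = e^(π×0.6745)·tan²(62°) = 8.323 × 3.537 = 29.44.
γ' = 17.9 − 9.81 = 8.09 kN/m³ (submerged throughout). q = 8.09 × 2.46 = 19.901 kPa; the same γ' applies in the ½γBN_γ term.
q·N_q = 19.901 × 29.44 = 585.89 kPa
0.5·γ·B·N_γ·s_γ = 0.5 × 8.09 × 2.9 × 41.1 × 0.8 = 385.7 kPa
q_ult = 585.89 + 385.7 = 971.59 kPa.

q_ult ≈ 970 kPa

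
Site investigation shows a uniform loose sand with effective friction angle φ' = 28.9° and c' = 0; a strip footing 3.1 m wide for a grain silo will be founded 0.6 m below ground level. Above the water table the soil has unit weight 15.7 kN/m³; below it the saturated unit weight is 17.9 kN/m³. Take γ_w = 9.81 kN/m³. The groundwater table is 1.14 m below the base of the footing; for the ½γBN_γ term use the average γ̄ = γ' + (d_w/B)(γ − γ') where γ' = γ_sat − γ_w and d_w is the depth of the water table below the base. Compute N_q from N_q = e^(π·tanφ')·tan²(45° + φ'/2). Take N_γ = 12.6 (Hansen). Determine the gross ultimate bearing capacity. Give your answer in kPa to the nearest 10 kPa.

tan28.9° = 0.552, so N_q = e^(π×0.552)·tan²(59.45°) = 5.665 × 2.871 = 16.26.
Overburden at base level: q = 15.7 × 0.6 = 9.42 kPa.
The water table is 1.14 m below the base (< B = 3.1 m), so the ½γBN_γ term uses γ̄ = γ' + (d_w/B)(γ − γ') = 8.09 + (1.14/3.1)(15.7 − 8.09) = 10.889 kN/m³.
Surcharge term q·N_q = 9.42 × 16.261 = 153.18 kPa; self-weight term 0.5·γ·B·N_γ = 0.5 × 10.889 × 3.1 × 12.6 = 212.65 kPa.
q_ult = 153.18 + 212.65 = 365.83 kPa.

q_ult ≈ 370 kPa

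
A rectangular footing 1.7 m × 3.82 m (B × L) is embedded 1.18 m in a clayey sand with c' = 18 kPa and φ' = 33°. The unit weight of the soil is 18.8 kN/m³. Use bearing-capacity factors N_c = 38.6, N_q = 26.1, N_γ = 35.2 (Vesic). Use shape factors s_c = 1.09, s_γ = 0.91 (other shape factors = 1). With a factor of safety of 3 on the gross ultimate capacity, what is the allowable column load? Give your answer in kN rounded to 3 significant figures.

Effective surcharge at the founding depth q = γ·D_f = 18.8 × 1.18 = 22.184 kPa.
q_ult = c·N_c·s_c + q·N_q + 0.5·γ·B·N_γ·s_γ
     = 18 × 38.6 × 1.09 + 22.184 × 26.1 + 0.5 × 18.8 × 1.7 × 35.2 × 0.91
     = 757.33 + 579 + 511.87 = 1848.2 kPa.
Gross allowable pressure q_all = 1848.2 / 3 = 616.07 kPa.
Footing area = 6.494 m², so allowable column load = 616.07 × 6.494 = 4000.7 kN.

P_all ≈ 4000 kN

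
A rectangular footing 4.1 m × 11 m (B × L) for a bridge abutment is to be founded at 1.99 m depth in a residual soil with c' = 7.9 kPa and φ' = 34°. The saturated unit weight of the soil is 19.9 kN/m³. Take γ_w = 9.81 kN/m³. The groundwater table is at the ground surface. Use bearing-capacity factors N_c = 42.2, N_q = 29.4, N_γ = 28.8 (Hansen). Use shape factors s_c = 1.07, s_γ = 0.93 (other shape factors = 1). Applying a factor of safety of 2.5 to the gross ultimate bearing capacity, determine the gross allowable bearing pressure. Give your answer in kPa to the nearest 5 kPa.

q_all ≈ 600 kPa

Water table at ground surface, so effective unit weight γ' = 19.9 − 9.81 = 10.09 kN/m³ is used throughout; overburden q = 10.09 × 1.99 = 20.079 kPa; the same γ' applies in the ½γBN_γ term.
Cohesion term c·N_c·s_c = 7.9 × 42.2 × 1.07 = 356.72 kPa; surcharge term q·N_q = 20.079 × 29.4 = 590.33 kPa; self-weight term 0.5·γ·B·N_γ·s_γ = 0.5 × 10.09 × 4.1 × 28.8 × 0.93 = 554.01 kPa.
q_ult = 356.72 + 590.33 + 554.01 = 1501.1 kPa.
q_all = q_ult / FS = 1501.1 / 2.5 = 600.42 kPa.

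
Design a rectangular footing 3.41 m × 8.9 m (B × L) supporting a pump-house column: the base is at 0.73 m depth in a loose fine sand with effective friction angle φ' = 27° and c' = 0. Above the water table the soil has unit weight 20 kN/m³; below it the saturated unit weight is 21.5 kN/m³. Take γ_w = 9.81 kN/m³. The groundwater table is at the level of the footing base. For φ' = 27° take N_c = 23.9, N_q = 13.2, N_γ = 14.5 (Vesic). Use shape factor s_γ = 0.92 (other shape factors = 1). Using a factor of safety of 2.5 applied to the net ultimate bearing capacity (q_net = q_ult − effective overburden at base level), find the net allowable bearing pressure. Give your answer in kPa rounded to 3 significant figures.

q_all(net) ≈ 178 kPa

Overburden at base level: q = 20 × 0.73 = 14.6 kPa.
Below the base the soil is submerged, so the ½γBN_γ term uses γ' = 21.5 − 9.81 = 11.69 kN/m³.
Surcharge term q·N_q = 14.6 × 13.2 = 192.72 kPa; self-weight term 0.5·γ·B·N_γ·s_γ = 0.5 × 11.69 × 3.41 × 14.5 × 0.92 = 265.89 kPa.
q_ult = 192.72 + 265.89 = 458.61 kPa.
Net ultimate: q_net = 458.61 − 14.6 = 444.01 kPa.
q_all(net) = 444.01 / 2.5 = 177.6 kPa.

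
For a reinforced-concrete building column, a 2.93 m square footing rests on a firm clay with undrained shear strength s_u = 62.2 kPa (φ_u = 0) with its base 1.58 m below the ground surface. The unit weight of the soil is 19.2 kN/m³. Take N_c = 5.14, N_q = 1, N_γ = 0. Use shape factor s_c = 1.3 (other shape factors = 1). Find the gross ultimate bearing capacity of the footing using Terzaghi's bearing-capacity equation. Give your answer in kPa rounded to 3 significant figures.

q_ult ≈ 446 kPa

Effective surcharge at the founding depth q = γ·D_f = 19.2 × 1.58 = 30.336 kPa.
q_ult = c·N_c·s_c + q·N_q
     = 62.2 × 5.14 × 1.3 + 30.336 × 1
     = 415.62 + 30.336 = 445.96 kPa.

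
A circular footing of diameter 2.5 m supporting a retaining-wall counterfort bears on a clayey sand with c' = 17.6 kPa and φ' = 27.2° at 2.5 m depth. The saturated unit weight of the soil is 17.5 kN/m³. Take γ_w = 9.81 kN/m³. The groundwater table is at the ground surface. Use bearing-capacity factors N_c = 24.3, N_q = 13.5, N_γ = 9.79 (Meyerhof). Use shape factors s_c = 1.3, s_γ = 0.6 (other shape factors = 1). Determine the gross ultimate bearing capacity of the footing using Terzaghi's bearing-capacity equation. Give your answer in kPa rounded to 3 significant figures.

q_ult ≈ 872 kPa

γ' = 17.5 − 9.81 = 7.69 kN/m³ (submerged throughout). q = 7.69 × 2.5 = 19.225 kPa; the same γ' applies in the ½γBN_γ term.
c·N_c·s_c = 17.6 × 24.3 × 1.3 = 555.98 kPa
q·N_q = 19.225 × 13.5 = 259.54 kPa
0.5·γ·B·N_γ·s_γ = 0.5 × 7.69 × 2.5 × 9.79 × 0.6 = 56.464 kPa
q_ult = 555.98 + 259.54 + 56.464 = 871.99 kPa.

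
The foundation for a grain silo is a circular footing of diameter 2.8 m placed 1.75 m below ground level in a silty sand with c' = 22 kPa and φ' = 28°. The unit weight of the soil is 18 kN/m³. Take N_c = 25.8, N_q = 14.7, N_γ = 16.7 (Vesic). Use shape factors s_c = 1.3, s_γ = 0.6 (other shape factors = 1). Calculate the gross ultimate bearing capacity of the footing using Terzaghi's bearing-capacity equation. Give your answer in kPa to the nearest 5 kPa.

Effective surcharge at the founding depth q = γ·D_f = 18 × 1.75 = 31.5 kPa.
q_ult = c·N_c·s_c + q·N_q + 0.5·γ·B·N_γ·s_γ
     = 22 × 25.8 × 1.3 + 31.5 × 14.7 + 0.5 × 18 × 2.8 × 16.7 × 0.6
     = 737.88 + 463.05 + 252.5 = 1453.4 kPa.

q_ult ≈ 1455 kPa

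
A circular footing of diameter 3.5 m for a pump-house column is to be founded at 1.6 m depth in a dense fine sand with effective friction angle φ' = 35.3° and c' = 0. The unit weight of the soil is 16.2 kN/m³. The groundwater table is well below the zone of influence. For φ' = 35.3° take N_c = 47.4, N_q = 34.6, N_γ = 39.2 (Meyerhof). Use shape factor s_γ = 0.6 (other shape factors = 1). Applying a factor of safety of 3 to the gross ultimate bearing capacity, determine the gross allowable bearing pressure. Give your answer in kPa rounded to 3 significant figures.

q_all ≈ 521 kPa

q = γ·D_f = 16.2 × 1.6 = 25.92 kPa.
q·N_q = 25.92 × 34.6 = 896.83 kPa
0.5·γ·B·N_γ·s_γ = 0.5 × 16.2 × 3.5 × 39.2 × 0.6 = 666.79 kPa
q_ult = 896.83 + 666.79 = 1563.6 kPa.
q_all = q_ult / FS = 1563.6 / 3 = 521.21 kPa.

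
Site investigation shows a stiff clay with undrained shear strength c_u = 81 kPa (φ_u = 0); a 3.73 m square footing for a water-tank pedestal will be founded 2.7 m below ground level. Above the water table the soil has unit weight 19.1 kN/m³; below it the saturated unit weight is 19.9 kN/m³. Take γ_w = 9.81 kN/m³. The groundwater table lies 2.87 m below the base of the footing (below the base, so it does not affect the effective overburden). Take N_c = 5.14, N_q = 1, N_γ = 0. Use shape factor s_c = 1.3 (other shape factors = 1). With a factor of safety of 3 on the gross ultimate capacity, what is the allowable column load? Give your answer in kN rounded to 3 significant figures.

P_all ≈ 2750 kN

q = γ·D_f = 19.1 × 2.7 = 51.57 kPa.
c·N_c·s_c = 81 × 5.14 × 1.3 = 541.24 kPa
q·N_q = 51.57 × 1 = 51.57 kPa
q_ult = 541.24 + 51.57 = 592.81 kPa.
Gross allowable pressure q_all = 592.81 / 3 = 197.6 kPa.
Footing area = 13.9129 m², so allowable column load = 197.6 × 13.9129 = 2749.2 kN.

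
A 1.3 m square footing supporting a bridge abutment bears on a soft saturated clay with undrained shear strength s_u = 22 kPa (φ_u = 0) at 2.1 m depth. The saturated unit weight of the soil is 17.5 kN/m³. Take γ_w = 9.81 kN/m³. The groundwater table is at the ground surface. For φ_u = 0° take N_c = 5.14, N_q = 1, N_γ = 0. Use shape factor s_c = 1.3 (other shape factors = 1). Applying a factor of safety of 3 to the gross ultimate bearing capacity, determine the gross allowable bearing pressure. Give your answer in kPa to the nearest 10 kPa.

q_all ≈ 50 kPa

Water table at ground surface, so effective unit weight γ' = 17.5 − 9.81 = 7.69 kN/m³ is used throughout; overburden q = 7.69 × 2.1 = 16.149 kPa.
Cohesion term c·N_c·s_c = 22 × 5.14 × 1.3 = 147 kPa; surcharge term q·N_q = 16.149 × 1 = 16.149 kPa.
q_ult = 147 + 16.149 = 163.15 kPa.
q_all = q_ult / FS = 163.15 / 3 = 54.384 kPa.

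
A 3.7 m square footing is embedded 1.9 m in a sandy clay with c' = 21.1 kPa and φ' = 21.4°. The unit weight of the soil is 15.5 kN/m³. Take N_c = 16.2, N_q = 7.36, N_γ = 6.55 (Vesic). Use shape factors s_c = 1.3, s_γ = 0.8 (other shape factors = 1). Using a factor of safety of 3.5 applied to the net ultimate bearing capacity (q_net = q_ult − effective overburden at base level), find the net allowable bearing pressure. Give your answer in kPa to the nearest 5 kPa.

q_all(net) ≈ 225 kPa

Overburden at base level: q = 15.5 × 1.9 = 29.45 kPa.
Cohesion term c·N_c·s_c = 21.1 × 16.2 × 1.3 = 444.37 kPa; surcharge term q·N_q = 29.45 × 7.36 = 216.75 kPa; self-weight term 0.5·γ·B·N_γ·s_γ = 0.5 × 15.5 × 3.7 × 6.55 × 0.8 = 150.26 kPa.
q_ult = 444.37 + 216.75 + 150.26 = 811.38 kPa.
Net ultimate: q_net = 811.38 − 29.45 = 781.92 kPa.
q_all(net) = 781.92 / 3.5 = 223.41 kPa.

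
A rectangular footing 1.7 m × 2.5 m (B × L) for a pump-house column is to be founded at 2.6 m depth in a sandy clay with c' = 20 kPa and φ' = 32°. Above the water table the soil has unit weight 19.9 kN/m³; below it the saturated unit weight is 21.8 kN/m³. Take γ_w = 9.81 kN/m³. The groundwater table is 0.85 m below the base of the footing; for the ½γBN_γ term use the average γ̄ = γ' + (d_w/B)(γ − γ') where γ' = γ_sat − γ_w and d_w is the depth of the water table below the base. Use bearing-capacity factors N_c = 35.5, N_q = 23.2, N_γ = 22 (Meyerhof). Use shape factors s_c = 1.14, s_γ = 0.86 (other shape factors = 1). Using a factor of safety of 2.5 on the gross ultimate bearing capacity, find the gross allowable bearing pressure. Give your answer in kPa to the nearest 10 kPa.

Overburden at base level: q = 19.9 × 2.6 = 51.74 kPa.
The water table is 0.85 m below the base (< B = 1.7 m), so the ½γBN_γ term uses γ̄ = γ' + (d_w/B)(γ − γ') = 11.99 + (0.85/1.7)(19.9 − 11.99) = 15.945 kN/m³.
Cohesion term c·N_c·s_c = 20 × 35.5 × 1.14 = 809.4 kPa; surcharge term q·N_q = 51.74 × 23.2 = 1200.4 kPa; self-weight term 0.5·γ·B·N_γ·s_γ = 0.5 × 15.945 × 1.7 × 22 × 0.86 = 256.43 kPa.
q_ult = 809.4 + 1200.4 + 256.43 = 2266.2 kPa.
q_all = 2266.2 / 2.5 = 906.48 kPa.

q_all ≈ 910 kPa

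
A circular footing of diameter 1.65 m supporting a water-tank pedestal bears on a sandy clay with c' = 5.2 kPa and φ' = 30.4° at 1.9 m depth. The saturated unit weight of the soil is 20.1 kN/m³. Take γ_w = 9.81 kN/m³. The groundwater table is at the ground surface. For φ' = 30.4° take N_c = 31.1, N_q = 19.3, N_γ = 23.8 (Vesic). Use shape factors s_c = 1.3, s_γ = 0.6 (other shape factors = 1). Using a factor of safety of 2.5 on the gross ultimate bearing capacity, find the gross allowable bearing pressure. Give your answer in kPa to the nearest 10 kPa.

q_all ≈ 280 kPa

With the water table at the surface the whole profile is submerged: γ' = 20.1 − 9.81 = 10.29 kN/m³, so q = γ'·D_f = 19.551 kPa; the same γ' applies in the ½γBN_γ term.
q_ult = c·N_c·s_c + q·N_q + 0.5·γ·B·N_γ·s_γ
     = 5.2 × 31.1 × 1.3 + 19.551 × 19.3 + 0.5 × 10.29 × 1.65 × 23.8 × 0.6
     = 210.24 + 377.33 + 121.23 = 708.8 kPa.
q_all = 708.8 / 2.5 = 283.52 kPa.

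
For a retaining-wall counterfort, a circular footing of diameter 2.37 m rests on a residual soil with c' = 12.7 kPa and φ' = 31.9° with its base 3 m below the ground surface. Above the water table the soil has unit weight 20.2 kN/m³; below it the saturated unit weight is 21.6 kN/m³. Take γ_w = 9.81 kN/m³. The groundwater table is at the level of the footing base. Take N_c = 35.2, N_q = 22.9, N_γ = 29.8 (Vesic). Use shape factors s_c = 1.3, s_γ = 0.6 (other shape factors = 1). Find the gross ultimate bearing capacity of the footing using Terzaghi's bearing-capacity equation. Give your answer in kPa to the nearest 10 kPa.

q_ult ≈ 2220 kPa

q = γ·D_f = 20.2 × 3 = 60.6 kPa.
For the ½γBN_γ term take γ' = 21.6 − 9.81 = 11.79 kN/m³ (soil below base is submerged).
c·N_c·s_c = 12.7 × 35.2 × 1.3 = 581.15 kPa
q·N_q = 60.6 × 22.9 = 1387.7 kPa
0.5·γ·B·N_γ·s_γ = 0.5 × 11.79 × 2.37 × 29.8 × 0.6 = 249.8 kPa
q_ult = 581.15 + 1387.7 + 249.8 = 2218.7 kPa.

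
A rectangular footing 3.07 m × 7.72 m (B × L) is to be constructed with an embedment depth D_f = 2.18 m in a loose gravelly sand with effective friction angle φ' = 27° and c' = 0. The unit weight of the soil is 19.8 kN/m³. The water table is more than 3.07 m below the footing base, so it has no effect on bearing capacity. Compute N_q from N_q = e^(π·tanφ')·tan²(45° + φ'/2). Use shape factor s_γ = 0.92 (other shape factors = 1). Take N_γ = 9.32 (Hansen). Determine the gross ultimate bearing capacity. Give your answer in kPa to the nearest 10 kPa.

tan27° = 0.5095, so N_q = e^(π×0.5095)·tan²(58.5°) = 4.957 × 2.663 = 13.2.
Overburden at base level: q = 19.8 × 2.18 = 43.164 kPa.
Surcharge term q·N_q = 43.164 × 13.199 = 569.73 kPa; self-weight term 0.5·γ·B·N_γ·s_γ = 0.5 × 19.8 × 3.07 × 9.32 × 0.92 = 260.6 kPa.
q_ult = 569.73 + 260.6 = 830.33 kPa.

q_ult ≈ 830 kPa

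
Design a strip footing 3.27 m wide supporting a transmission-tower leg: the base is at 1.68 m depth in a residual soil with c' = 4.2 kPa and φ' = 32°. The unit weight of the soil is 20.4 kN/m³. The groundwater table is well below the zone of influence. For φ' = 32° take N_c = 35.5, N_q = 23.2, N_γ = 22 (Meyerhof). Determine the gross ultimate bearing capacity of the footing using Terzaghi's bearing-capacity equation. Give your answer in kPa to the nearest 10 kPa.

q = γ·D_f = 20.4 × 1.68 = 34.272 kPa.
c·N_c = 4.2 × 35.5 = 149.1 kPa
q·N_q = 34.272 × 23.2 = 795.11 kPa
0.5·γ·B·N_γ = 0.5 × 20.4 × 3.27 × 22 = 733.79 kPa
q_ult = 149.1 + 795.11 + 733.79 = 1678 kPa.

q_ult ≈ 1680 kPa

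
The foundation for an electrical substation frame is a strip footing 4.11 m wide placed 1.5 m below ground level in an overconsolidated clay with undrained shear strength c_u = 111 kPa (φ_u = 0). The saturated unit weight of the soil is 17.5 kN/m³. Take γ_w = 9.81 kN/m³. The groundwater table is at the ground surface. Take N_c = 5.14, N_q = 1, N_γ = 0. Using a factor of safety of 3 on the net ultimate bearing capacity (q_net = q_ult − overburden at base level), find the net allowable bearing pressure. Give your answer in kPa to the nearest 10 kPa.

q_all(net) ≈ 190 kPa

Water table at ground surface, so effective unit weight γ' = 17.5 − 9.81 = 7.69 kN/m³ is used throughout; overburden q = 7.69 × 1.5 = 11.535 kPa.
Cohesion term c·N_c = 111 × 5.14 = 570.54 kPa; surcharge term q·N_q = 11.535 × 1 = 11.535 kPa.
q_ult = 570.54 + 11.535 = 582.07 kPa.
q_net = 582.07 − 11.535 = 570.54 kPa.
q_all(net) = 570.54 / 3 = 190.18 kPa.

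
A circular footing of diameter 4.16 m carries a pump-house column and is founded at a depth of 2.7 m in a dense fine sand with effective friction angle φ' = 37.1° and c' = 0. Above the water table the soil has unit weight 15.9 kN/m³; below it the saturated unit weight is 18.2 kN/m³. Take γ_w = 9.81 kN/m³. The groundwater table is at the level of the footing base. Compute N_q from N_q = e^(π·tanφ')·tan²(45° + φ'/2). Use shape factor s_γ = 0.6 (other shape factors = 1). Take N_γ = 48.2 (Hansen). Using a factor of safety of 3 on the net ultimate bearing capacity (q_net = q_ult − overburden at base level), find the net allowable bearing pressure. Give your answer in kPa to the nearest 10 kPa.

q_all(net) ≈ 780 kPa

N_q = e^(π·tan37.1°)·tan²(63.55°) = 43.48.
Overburden at base level: q = 15.9 × 2.7 = 42.93 kPa.
Below the base the soil is submerged, so the ½γBN_γ term uses γ' = 18.2 − 9.81 = 8.39 kN/m³.
Surcharge term q·N_q = 42.93 × 43.481 = 1866.6 kPa; self-weight term 0.5·γ·B·N_γ·s_γ = 0.5 × 8.39 × 4.16 × 48.2 × 0.6 = 504.69 kPa.
q_ult = 1866.6 + 504.69 = 2371.3 kPa.
q_net = 2371.3 − 42.93 = 2328.4 kPa.
q_all(net) = 2328.4 / 3 = 776.13 kPa.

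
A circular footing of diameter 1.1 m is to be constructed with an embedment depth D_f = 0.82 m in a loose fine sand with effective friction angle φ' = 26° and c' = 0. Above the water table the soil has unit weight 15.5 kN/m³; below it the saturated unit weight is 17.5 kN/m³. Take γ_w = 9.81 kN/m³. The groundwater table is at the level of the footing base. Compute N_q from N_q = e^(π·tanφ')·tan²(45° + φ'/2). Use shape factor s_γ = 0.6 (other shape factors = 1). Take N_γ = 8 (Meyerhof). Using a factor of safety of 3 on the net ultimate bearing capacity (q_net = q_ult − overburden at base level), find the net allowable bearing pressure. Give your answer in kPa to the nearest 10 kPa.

N_q = e^(π·tan26°)·tan²(58°) = 11.85.
q = γ·D_f = 15.5 × 0.82 = 12.71 kPa.
For the ½γBN_γ term take γ' = 17.5 − 9.81 = 7.69 kN/m³ (soil below base is submerged).
q·N_q = 12.71 × 11.854 = 150.67 kPa
0.5·γ·B·N_γ·s_γ = 0.5 × 7.69 × 1.1 × 8 × 0.6 = 20.302 kPa
q_ult = 150.67 + 20.302 = 170.97 kPa.
q_net = 170.97 − 12.71 = 158.26 kPa.
q_all(net) = 158.26 / 3 = 52.753 kPa.

q_all(net) ≈ 50 kPa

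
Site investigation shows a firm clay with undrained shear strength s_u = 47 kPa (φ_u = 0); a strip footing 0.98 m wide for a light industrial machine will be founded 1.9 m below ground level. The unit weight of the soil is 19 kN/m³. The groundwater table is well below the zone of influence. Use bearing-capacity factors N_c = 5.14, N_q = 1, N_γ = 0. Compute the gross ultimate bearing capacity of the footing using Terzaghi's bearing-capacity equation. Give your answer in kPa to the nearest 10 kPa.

Overburden at base level: q = 19 × 1.9 = 36.1 kPa.
Cohesion term c·N_c = 47 × 5.14 = 241.58 kPa; surcharge term q·N_q = 36.1 × 1 = 36.1 kPa.
q_ult = 241.58 + 36.1 = 277.68 kPa.

q_ult ≈ 280 kPa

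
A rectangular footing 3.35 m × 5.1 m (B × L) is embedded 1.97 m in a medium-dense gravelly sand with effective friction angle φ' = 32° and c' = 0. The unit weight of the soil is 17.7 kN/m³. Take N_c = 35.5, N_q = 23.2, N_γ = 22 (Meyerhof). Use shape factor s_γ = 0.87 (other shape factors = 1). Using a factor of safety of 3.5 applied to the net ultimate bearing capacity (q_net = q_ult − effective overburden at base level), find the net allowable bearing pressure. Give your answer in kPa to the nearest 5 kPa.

q_all(net) ≈ 385 kPa

Effective surcharge at the founding depth q = γ·D_f = 17.7 × 1.97 = 34.869 kPa.
q_ult = q·N_q + 0.5·γ·B·N_γ·s_γ
     = 34.869 × 23.2 + 0.5 × 17.7 × 3.35 × 22 × 0.87
     = 808.96 + 567.45 = 1376.4 kPa.
Net ultimate: q_net = 1376.4 − 34.869 = 1341.5 kPa.
q_all(net) = 1341.5 / 3.5 = 383.3 kPa.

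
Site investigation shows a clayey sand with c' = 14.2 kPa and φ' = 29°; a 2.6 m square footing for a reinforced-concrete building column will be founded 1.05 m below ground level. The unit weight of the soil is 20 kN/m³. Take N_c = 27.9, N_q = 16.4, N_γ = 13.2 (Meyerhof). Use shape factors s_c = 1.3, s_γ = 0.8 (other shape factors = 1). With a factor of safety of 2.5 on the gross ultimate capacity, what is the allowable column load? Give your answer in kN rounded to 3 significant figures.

Overburden at base level: q = 20 × 1.05 = 21 kPa.
Cohesion term c·N_c·s_c = 14.2 × 27.9 × 1.3 = 515.03 kPa; surcharge term q·N_q = 21 × 16.4 = 344.4 kPa; self-weight term 0.5·γ·B·N_γ·s_γ = 0.5 × 20 × 2.6 × 13.2 × 0.8 = 274.56 kPa.
q_ult = 515.03 + 344.4 + 274.56 = 1134 kPa.
Gross allowable pressure q_all = 1134 / 2.5 = 453.6 kPa.
Footing area = 6.76 m², so allowable column load = 453.6 × 6.76 = 3066.3 kN.

P_all ≈ 3070 kN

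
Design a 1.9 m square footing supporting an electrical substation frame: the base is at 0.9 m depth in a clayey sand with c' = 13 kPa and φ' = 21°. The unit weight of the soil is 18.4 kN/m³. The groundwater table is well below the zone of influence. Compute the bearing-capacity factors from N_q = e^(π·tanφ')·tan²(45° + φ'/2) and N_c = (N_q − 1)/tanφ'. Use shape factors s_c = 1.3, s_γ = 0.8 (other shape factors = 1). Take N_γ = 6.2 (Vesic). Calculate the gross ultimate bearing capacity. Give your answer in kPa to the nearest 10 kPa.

q_ult ≈ 470 kPa

tan21° = 0.3839, so N_q = e^(π×0.3839)·tan²(55.5°) = 3.34 × 2.117 = 7.07.
N_c = (7.07 − 1)/tan21° = 15.81.
Effective surcharge at the founding depth q = γ·D_f = 18.4 × 0.9 = 16.56 kPa.
q_ult = c·N_c·s_c + q·N_q + 0.5·γ·B·N_γ·s_γ
     = 13 × 15.815 × 1.3 + 16.56 × 7.0708 + 0.5 × 18.4 × 1.9 × 6.2 × 0.8
     = 267.27 + 117.09 + 86.701 = 471.06 kPa.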